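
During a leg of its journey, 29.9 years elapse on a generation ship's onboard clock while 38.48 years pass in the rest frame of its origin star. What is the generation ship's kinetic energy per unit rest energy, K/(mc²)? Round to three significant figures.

From Δt = γΔτ: γ = 38.48/29.9 = 1.28696.
K/(mc²) = γ − 1 = 1.28696 − 1 = 0.287.

0.287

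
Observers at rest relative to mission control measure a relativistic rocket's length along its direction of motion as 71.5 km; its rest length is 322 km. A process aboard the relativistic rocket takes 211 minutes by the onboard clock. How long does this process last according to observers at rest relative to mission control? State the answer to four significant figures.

γ = L₀/L = 322/71.5 = 4.5035.
The same γ dilates the second interval: 4.5035 × 211 minutes = 950.2 minutes.

950.2 minutes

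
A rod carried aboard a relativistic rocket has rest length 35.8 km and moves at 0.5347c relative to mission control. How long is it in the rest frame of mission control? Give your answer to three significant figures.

30.3 km

γ = 1/√(1 − β²) = 1/√(1 − 0.28590409) = 1/√0.71409591 = 1/0.845042 = 1.1834.
Length contraction: L = L₀/γ = 35.8/1.1834 = 30.3 km.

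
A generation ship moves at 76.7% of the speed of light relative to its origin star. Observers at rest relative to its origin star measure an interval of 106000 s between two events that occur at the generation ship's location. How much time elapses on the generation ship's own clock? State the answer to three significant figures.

68000 s

β² = 0.588289, so γ = 1/√0.411711 = 1.5585.
The generation ship's clock runs slow as seen from its origin star, so Δτ = Δt/γ = 106000/1.5585 = 68000 s.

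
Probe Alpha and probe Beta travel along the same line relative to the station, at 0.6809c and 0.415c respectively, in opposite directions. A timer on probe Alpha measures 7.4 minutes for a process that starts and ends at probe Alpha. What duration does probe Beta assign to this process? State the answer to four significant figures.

14.24 minutes

Transform probe Alpha's velocity into probe Beta's frame: (0.6809 + 0.415)/(1 + 0.6809·0.415) = 1.0959/1.2825735, so the relative speed is 0.85445c.
γ for this relative speed: γ = 1/√(1 − 0.730085) = 1.9248.
The clock on probe Alpha records proper time, so probe Beta measures Δt = γΔτ = 1.9248 × 7.4 = 14.24 minutes.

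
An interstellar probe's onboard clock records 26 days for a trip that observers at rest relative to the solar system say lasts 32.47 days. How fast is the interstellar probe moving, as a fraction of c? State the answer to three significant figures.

0.599c

γ = Δt/Δτ = 32.47/26 = 1.2488.
β = √(1 − 1/γ²) = √(1 − 0.641231) = √0.358769 = 0.599.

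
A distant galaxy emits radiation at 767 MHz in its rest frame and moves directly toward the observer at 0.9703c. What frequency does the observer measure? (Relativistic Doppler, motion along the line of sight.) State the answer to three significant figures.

Relativistic Doppler (source moving toward): f_obs = f_src · √((1+β)/(1−β)).
With β = 0.9703: factor = √(1.9703/0.0297) = 8.1449.
f_obs = 767 × 8.1449 = 6250 MHz.

6250 MHz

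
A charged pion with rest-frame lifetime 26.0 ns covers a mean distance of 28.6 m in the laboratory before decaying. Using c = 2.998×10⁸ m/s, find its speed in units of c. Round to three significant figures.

Let x = d/(cτ) = 28.60 m / (2.998×10⁸ m/s × 2.600×10^-8 s) = 3.6691. Since d = βγcτ, x = βγ = β/√(1−β²).
Solving: β² = x²/(1+x²) = 13.4623/14.4623 = 0.930855, so β = 0.965.

0.965c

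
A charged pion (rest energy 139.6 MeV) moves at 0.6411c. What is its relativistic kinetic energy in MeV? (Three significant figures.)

γ = 1/√(1 − β²) = 1/√(1 − 0.41100921) = 1/√0.58899079 = 1/0.767457 = 1.303.
Kinetic energy: K = (γ − 1)mc² = (1.303 − 1) × 139.6 MeV = 0.303 × 139.6 = 42.3 MeV.

42.3 MeV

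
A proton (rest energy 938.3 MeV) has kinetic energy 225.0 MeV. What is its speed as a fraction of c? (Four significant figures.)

K = (γ−1)mc², so γ = 1 + 225.0/938.3 = 1.2398.
Then v/c = √(1 − γ⁻²) = √(1 − 0.650574) = √0.349426 = 0.5911.

0.5911c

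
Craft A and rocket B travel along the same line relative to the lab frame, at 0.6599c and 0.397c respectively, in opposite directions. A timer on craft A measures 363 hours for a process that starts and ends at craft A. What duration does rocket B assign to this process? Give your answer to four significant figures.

The velocity of craft A relative to rocket B is (0.6599 + 0.397)c / (1 + 0.6599×0.397) = 0.83749c; relative speed 0.83749c.
At |u| = 0.83749c, γ = (1 − 0.70139)^(−1/2) = 1.83.
The clock on craft A records proper time, so rocket B measures Δt = γΔτ = 1.83 × 363 = 664.3 hours.

664.3 hours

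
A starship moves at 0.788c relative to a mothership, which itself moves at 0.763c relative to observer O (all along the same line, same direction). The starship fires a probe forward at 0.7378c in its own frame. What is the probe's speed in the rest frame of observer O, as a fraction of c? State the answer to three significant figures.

0.995c

Compose velocities in two stages. Stage 1 (into S'): u₁ = (0.7378+0.788)/(1+0.7378×0.788) = 0.96485.
Stage 2 (into S): u = (0.96485+0.763)/(1+0.96485×0.763) = 0.9952, so the speed is 0.995c.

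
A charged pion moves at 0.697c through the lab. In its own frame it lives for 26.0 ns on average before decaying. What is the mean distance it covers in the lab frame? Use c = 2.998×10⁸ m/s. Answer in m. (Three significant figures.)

7.58 m

γ = 1/√(1 − β²) = 1/√(1 − 0.485809) = 1/√0.514191 = 1/0.717071 = 1.3946.
Lab-frame lifetime: Δt = γτ = 1.3946 × 26.0 ns = 36.26 ns.
Distance: d = vΔt = 0.697 × 2.998×10⁸ m/s × 3.6260×10^-8 s = 7.58 m.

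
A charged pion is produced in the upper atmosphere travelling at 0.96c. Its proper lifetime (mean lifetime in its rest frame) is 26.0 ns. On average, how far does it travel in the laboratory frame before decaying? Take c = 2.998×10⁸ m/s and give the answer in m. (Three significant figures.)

β² = 0.9216, so γ = 1/√0.0784 = 3.5714.
Lab-frame lifetime: Δt = γτ = 3.5714 × 26.0 ns = 92.856 ns.
Distance: d = vΔt = 0.96 × 2.998×10⁸ m/s × 9.2856×10^-8 s = 26.7 m.

26.7 m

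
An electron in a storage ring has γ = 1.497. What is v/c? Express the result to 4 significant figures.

β = √(1 − 1/γ²) = √(1 − 1/2.241009) = √0.553772 = 0.7442.

0.7442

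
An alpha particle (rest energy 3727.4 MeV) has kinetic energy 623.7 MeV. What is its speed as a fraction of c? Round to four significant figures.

γ = 1 + K/(mc²) = 1 + 623.7/3727.4 = 1.1673.
β = √(1 − 1/γ²) = √(1 − 0.733897) = √0.266103 = 0.5159.

0.5159c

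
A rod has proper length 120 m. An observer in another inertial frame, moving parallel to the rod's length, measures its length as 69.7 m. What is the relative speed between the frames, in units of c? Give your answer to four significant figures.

Length contraction gives γ = L₀/L = 120/69.7 = 1.7217.
β = √(1 − 1/γ²) = √0.662647 = 0.8140.

0.8140c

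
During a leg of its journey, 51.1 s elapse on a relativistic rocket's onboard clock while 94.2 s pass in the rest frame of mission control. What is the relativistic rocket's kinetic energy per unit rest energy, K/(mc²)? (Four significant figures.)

The time-dilation ratio gives γ = 94.2/51.1 = 1.84344.
K/(mc²) = γ − 1 = 1.84344 − 1 = 0.8434.

0.8434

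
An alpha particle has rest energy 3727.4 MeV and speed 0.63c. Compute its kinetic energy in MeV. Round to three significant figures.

With β = 0.63, γ = 1/√(1 − 0.63²) = 1/√0.6031 = 1.28767.
Kinetic energy: K = (γ − 1)mc² = (1.28767 − 1) × 3727.4 MeV = 0.28767 × 3727.4 = 1070 MeV.

1070 MeV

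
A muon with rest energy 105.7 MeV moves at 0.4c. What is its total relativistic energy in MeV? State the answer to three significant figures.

With β = 0.4, γ = 1/√(1 − 0.4²) = 1/√0.84 = 1.0911.
Total energy: E = γmc² = 1.0911 × 105.7 MeV = 115 MeV.

115 MeV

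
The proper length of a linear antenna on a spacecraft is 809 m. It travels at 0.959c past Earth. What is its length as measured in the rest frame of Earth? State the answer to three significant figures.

229 m

β² = 0.919681, so γ = 1/√0.080319 = 3.5285.
Along the direction of motion the measured length is L₀/γ = 809/3.5285 = 229 m.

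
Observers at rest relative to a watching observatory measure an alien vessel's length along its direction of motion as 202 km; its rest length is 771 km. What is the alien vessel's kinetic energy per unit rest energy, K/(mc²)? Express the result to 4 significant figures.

2.817

γ = L₀/L = 771/202 = 3.81683.
Since K = (γ−1)mc², K/(mc²) = 3.81683 − 1 = 2.817.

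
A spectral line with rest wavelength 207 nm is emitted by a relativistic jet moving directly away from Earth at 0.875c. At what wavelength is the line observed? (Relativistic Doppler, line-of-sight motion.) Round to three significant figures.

Relativistic Doppler for wavelength: λ_obs = λ_src · √((1+β)/(1−β)).
With β = 0.875: factor = √(1.875/0.125) = 3.873.
λ_obs = 207 × 3.873 = 802 nm.

802 nm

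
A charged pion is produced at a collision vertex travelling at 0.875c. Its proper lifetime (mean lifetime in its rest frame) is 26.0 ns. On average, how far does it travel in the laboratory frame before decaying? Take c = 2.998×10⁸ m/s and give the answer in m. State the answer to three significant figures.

14.1 m

With β = 0.875, γ = 1/√(1 − 0.875²) = 1/√0.234375 = 2.0656.
Lab-frame lifetime: Δt = γτ = 2.0656 × 26.0 ns = 53.706 ns.
Distance: d = vΔt = 0.875 × 2.998×10⁸ m/s × 5.3706×10^-8 s = 14.1 m.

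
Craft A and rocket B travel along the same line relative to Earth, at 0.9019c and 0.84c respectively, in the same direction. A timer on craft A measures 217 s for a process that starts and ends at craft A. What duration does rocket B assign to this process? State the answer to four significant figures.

224.4 s

The velocity of craft A relative to rocket B is (0.9019 − 0.84)c / (1 − 0.9019×0.84) = 0.25536c; relative speed 0.25536c.
At |u| = 0.25536c, γ = (1 − 0.0652087)^(−1/2) = 1.0343.
The clock on craft A records proper time, so rocket B measures Δt = γΔτ = 1.0343 × 217 = 224.4 s.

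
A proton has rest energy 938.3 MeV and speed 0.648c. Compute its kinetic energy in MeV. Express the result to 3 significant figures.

γ = 1/√(1 − β²) = 1/√(1 − 0.419904) = 1/√0.580096 = 1/0.76164 = 1.31296.
Kinetic energy: K = (γ − 1)mc² = (1.31296 − 1) × 938.3 MeV = 0.31296 × 938.3 = 294 MeV.

294 MeV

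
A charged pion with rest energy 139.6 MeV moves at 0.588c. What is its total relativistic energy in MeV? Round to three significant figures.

173 MeV

γ = 1/√(1 − β²) = 1/√(1 − 0.345744) = 1/√0.654256 = 1/0.808861 = 1.2363.
Total energy: E = γmc² = 1.2363 × 139.6 MeV = 173 MeV.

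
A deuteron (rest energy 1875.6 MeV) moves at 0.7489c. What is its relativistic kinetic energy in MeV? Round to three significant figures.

955 MeV

γ = 1/√(1 − β²) = 1/√(1 − 0.56085121) = 1/√0.43914879 = 1/0.662683 = 1.50902.
Kinetic energy: K = (γ − 1)mc² = (1.50902 − 1) × 1875.6 MeV = 0.50902 × 1875.6 = 955 MeV.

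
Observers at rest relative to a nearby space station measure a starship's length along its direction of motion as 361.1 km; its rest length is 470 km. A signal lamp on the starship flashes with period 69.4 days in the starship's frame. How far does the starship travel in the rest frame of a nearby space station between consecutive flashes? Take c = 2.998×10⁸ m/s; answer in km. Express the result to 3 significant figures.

1.50×10^12 km

Length contraction gives γ = L₀/L = 470/361.1 = 1.30158.
β = √(1 − 1/γ²) = 0.64009. Lab-frame period = γτ = 1.30158×69.4 days = 90.33 days. Distance = βc × γτ = 0.64009 × 2.998×10⁸ m/s × 7804512 s = 1.4977×10^15 m = 1.50×10^12 km.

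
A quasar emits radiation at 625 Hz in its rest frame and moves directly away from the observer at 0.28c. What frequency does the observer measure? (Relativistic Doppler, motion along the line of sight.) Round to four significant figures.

468.8 Hz

Relativistic Doppler (source moving away): f_obs = f_src · √((1−β)/(1+β)).
With β = 0.28: factor = √(0.72/1.28) = 0.75.
f_obs = 625 × 0.75 = 468.8 Hz.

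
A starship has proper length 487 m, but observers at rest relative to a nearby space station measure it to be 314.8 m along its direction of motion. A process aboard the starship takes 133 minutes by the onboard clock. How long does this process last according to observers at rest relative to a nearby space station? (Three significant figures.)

From L = L₀/γ: γ = 487/314.8 = 1.54701.
The same γ dilates the second interval: 1.54701 × 133 minutes = 206 minutes.

206 minutes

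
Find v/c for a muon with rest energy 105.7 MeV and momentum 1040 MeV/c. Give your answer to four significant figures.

0.9949

pc/(mc²) = 1040/105.7 = 9.8392 = βγ = β/√(1−β²).
So β² = x²/(1 + x²) with x = 9.8392: x² = 96.8099, β² = 96.8099/97.8099 = 0.989776, β = 0.9949.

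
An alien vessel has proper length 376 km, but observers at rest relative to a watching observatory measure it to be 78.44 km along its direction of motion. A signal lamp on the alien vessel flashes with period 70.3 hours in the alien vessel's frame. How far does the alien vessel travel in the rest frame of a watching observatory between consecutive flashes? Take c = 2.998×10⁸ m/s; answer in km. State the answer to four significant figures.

Length contraction gives γ = L₀/L = 376/78.44 = 4.79347.
β = √(1 − 1/γ²) = 0.978. Lab-frame period = γτ = 4.79347×70.3 hours = 336.98 hours. Distance = βc × γτ = 0.978 × 2.998×10⁸ m/s × 1213128 s = 3.5569×10^14 m = 3.557×10^11 km.

3.557×10^11 km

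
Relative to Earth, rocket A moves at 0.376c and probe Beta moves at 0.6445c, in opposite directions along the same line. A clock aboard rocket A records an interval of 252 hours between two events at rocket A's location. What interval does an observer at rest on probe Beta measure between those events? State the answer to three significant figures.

442 hours

Speed of rocket A in probe Beta's frame: u = (v_A + v_B)/(1 + v_A v_B/c²) = (0.376 + 0.6445)/(1 + 0.376×0.6445) = 1.0205/1.242332 = 0.82144; |u| = 0.82144c.
At |u| = 0.82144c, γ = (1 − 0.674764)^(−1/2) = 1.7535.
The clock on rocket A records proper time, so probe Beta measures Δt = γΔτ = 1.7535 × 252 = 442 hours.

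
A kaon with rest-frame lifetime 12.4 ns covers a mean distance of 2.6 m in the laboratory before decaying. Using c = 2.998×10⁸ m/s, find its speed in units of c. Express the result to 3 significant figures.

Lab distance = (lab lifetime)·v = γτ·βc, so βγ = d/(cτ) = 2.600/(2.998×10⁸ × 1.240×10^-8) = 0.69939.
With βγ = 0.69939: γ² = 1 + (βγ)² = 1.489146, and β = (βγ)/γ = 0.69939/1.22031 = 0.573.

0.573c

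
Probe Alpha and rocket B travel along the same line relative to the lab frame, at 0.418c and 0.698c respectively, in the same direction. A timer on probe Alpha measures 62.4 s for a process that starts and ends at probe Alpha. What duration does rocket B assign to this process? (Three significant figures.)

67.9 s

The velocity of probe Alpha relative to rocket B is (0.418 − 0.698)c / (1 − 0.418×0.698) = −0.39535c; relative speed 0.39535c.
At |u| = 0.39535c, γ = (1 − 0.156302)^(−1/2) = 1.0887.
Probe Alpha's interval is proper; time dilation gives Δt_B = γΔτ = 1.0887 × 62.4 s = 67.9 s.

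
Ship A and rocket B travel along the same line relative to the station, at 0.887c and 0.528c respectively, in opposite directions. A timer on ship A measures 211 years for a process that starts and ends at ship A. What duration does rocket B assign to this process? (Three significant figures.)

790 years

Speed of ship A in rocket B's frame: u = (v_A + v_B)/(1 + v_A v_B/c²) = (0.887 + 0.528)/(1 + 0.887×0.528) = 1.415/1.468336 = 0.96368; |u| = 0.96368c.
At |u| = 0.96368c, γ = (1 − 0.928679)^(−1/2) = 3.7445.
Ship A's interval is proper; time dilation gives Δt_B = γΔτ = 3.7445 × 211 years = 790 years.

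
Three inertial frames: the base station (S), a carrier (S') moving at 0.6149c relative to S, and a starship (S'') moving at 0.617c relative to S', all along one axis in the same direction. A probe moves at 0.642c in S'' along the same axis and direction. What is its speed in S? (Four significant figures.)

Compose velocities in two stages. Stage 1 (into S'): u₁ = (0.642+0.617)/(1+0.642×0.617) = 0.90179.
Stage 2 (into S): u = (0.90179+0.6149)/(1+0.90179×0.6149) = 0.97567, so the speed is 0.9757c.

0.9757c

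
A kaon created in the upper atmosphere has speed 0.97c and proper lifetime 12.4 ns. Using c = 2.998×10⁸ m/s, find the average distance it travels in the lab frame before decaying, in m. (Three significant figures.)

14.8 m

γ = 1/√(1 − β²) = 1/√(1 − 0.9409) = 1/√0.0591 = 4.1135.
Lab-frame lifetime: Δt = γτ = 4.1135 × 12.4 ns = 51.007 ns.
Distance: d = vΔt = 0.97 × 2.998×10⁸ m/s × 5.1007×10^-8 s = 14.8 m.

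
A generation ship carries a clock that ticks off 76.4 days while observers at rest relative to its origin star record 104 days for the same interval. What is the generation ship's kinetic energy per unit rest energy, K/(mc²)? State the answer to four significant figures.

From Δt = γΔτ: γ = 104/76.4 = 1.36126.
Since K = (γ−1)mc², K/(mc²) = 1.36126 − 1 = 0.3613.

0.3613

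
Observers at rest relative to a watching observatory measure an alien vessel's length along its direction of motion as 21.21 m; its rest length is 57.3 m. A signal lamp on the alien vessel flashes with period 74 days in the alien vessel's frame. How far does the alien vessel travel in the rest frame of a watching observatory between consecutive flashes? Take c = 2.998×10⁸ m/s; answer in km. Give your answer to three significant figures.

4.81×10^12 km

Length contraction gives γ = L₀/L = 57.3/21.21 = 2.70156.
β = √(1 − 1/γ²) = 0.92897. Lab-frame period = γτ = 2.70156×74 days = 199.92 days. Distance = βc × γτ = 0.92897 × 2.998×10⁸ m/s × 17273088 s = 4.8106×10^15 m = 4.81×10^12 km.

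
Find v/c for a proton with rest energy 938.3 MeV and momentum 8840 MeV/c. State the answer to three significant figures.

0.994

βγ = pc/(mc²) = 8840/938.3 = 9.4213.
Since γ² = 1 + (βγ)² = 89.7609, γ = √89.7609 = 9.47422, and β = (βγ)/γ = 9.4213/9.47422 = 0.994.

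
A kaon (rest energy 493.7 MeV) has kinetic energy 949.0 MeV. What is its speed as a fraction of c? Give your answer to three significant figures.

0.940c

γ = 1 + K/(mc²) = 1 + 949.0/493.7 = 2.9222.
β = √(1 − 1/γ²) = √(1 − 0.117106) = √0.882894 = 0.940.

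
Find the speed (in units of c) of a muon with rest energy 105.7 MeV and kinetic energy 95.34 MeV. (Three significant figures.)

γ = 1 + K/(mc²) = 1 + 95.34/105.7 = 1.902.
β = √(1 − 1/γ²) = √(1 − 0.276426) = √0.723574 = 0.851.

0.851c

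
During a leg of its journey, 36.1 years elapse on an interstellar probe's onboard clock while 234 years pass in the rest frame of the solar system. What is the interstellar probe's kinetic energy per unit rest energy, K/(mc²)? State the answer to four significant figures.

5.482

γ = Δt/Δτ = 234/36.1 = 6.48199.
K/(mc²) = γ − 1 = 6.48199 − 1 = 5.482.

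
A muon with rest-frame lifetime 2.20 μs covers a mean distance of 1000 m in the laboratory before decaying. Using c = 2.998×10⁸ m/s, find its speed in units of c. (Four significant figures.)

0.8348c

Let x = d/(cτ) = 1000 m / (2.998×10⁸ m/s × 2.200×10^-6 s) = 1.5162. Since d = βγcτ, x = βγ = β/√(1−β²).
Solving: β² = x²/(1+x²) = 2.29886/3.29886 = 0.696865, so β = 0.8348.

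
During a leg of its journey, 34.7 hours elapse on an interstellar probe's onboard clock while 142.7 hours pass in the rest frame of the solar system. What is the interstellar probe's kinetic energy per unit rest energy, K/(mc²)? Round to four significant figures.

The time-dilation ratio gives γ = 142.7/34.7 = 4.11239.
K/(mc²) = γ − 1 = 4.11239 − 1 = 3.112.

3.112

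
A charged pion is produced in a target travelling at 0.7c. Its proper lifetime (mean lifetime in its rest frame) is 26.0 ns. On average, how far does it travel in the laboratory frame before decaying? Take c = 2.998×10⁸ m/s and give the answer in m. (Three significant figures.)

γ = 1/√(1 − β²) = 1/√(1 − 0.49) = 1/√0.51 = 1/0.714143 = 1.4003.
Lab-frame lifetime: Δt = γτ = 1.4003 × 26.0 ns = 36.408 ns.
Distance: d = vΔt = 0.7 × 2.998×10⁸ m/s × 3.6408×10^-8 s = 7.64 m.

7.64 m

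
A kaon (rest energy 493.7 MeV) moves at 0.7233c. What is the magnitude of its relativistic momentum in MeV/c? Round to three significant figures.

517 MeV/c

Lorentz factor: γ = (1 − 0.52316289)^(−1/2) = 1.4482.
Momentum: p = γβ·mc = 1.4482 × 0.7233 × 493.7 MeV/c = 517 MeV/c.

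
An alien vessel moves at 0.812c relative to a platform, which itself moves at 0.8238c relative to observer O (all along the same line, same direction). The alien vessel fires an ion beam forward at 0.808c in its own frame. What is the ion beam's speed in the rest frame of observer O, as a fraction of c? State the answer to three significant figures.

0.998c

Apply u = (u'+v)/(1+u'v) twice. Ion beam in the platform frame: (0.808+0.812)/(1+0.808·0.812) = 1.62/1.656096 = 0.9782c.
That velocity, transformed to the rest frame of observer O: (0.9782+0.8238)/(1+0.9782·0.8238) = 1.802/1.80584116 = 0.99787c.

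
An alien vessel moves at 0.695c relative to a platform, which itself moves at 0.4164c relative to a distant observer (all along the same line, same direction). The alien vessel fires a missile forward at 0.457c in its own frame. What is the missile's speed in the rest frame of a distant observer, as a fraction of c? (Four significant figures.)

0.9462c

Apply u = (u'+v)/(1+u'v) twice. Missile in the platform frame: (0.457+0.695)/(1+0.457·0.695) = 1.152/1.317615 = 0.87431c.
That velocity, transformed to the rest frame of a distant observer: (0.87431+0.4164)/(1+0.87431·0.4164) = 1.29071/1.364062684 = 0.94622c.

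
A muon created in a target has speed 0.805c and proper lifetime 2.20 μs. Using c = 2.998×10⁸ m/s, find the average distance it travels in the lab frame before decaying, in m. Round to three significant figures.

895 m

β² = 0.648025, so γ = 1/√0.351975 = 1.6856.
Lab-frame lifetime: Δt = γτ = 1.6856 × 2.20 μs = 3.7083 μs.
Distance: d = vΔt = 0.805 × 2.998×10⁸ m/s × 3.7083×10^-6 s = 895 m.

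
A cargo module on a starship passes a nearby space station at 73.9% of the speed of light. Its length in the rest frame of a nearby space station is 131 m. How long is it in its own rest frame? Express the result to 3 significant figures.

With β = 0.739, γ = 1/√(1 − 0.739²) = 1/√0.453879 = 1.4843.
Proper length: L₀ = γ·L = 1.4843 × 131 = 194 m.

194 m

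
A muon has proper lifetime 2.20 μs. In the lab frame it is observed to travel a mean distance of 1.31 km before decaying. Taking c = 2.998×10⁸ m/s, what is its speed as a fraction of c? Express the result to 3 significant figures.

0.893c

Lab distance = (lab lifetime)·v = γτ·βc, so βγ = d/(cτ) = 1310/(2.998×10⁸ × 2.200×10^-6) = 1.9862.
With βγ = 1.9862: γ² = 1 + (βγ)² = 4.94499, and β = (βγ)/γ = 1.9862/2.22373 = 0.893.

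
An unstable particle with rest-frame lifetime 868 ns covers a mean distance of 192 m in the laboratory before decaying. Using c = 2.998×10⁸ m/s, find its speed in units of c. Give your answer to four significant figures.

0.5937c

Let x = d/(cτ) = 192.0 m / (2.998×10⁸ m/s × 8.680×10^-7 s) = 0.73782. Since d = βγcτ, x = βγ = β/√(1−β²).
Solving: β² = x²/(1+x²) = 0.544378/1.544378 = 0.35249, so β = 0.5937.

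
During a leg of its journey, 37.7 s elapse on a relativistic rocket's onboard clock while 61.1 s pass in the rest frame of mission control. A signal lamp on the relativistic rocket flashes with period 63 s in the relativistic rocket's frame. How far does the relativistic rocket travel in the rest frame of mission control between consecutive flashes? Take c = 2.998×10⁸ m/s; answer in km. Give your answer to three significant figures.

γ = Δt/Δτ = 61.1/37.7 = 1.62069.
β = √(1 − 1/γ²) = 0.78695. Lab-frame period = γτ = 1.62069×63 s = 102.1 s. Distance = βc × γτ = 0.78695 × 2.998×10⁸ m/s × 102.1 s = 2.4088×10^10 m = 2.41×10^7 km.

2.41×10^7 km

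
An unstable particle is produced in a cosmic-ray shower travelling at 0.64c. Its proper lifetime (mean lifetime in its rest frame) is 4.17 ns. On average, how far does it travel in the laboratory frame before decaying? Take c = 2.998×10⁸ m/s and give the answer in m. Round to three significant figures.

1.04 m

β² = 0.4096, so γ = 1/√0.5904 = 1.3014.
Lab-frame lifetime: Δt = γτ = 1.3014 × 4.17 ns = 5.4268 ns.
Distance: d = vΔt = 0.64 × 2.998×10⁸ m/s × 5.4268×10^-9 s = 1.04 m.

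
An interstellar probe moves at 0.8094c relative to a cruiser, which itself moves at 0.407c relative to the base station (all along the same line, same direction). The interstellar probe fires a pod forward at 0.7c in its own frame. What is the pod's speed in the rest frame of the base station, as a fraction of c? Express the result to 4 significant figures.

0.9845c

Compose velocities in two stages. Stage 1 (into S'): u₁ = (0.7+0.8094)/(1+0.7×0.8094) = 0.9635.
Stage 2 (into S): u = (0.9635+0.407)/(1+0.9635×0.407) = 0.98445, so the speed is 0.9845c.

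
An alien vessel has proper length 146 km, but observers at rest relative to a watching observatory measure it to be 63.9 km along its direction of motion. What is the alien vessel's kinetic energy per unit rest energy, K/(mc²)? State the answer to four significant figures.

γ = L₀/L = 146/63.9 = 2.28482.
K/(mc²) = γ − 1 = 2.28482 − 1 = 1.285.

1.285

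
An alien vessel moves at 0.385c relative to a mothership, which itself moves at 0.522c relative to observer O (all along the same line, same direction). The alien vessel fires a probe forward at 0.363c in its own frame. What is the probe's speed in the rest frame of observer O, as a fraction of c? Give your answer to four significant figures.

First combine the probe and alien vessel (S''→S'): u₁ = (0.363 + 0.385)/(1 + 0.363×0.385) = 0.748/1.139755 = 0.65628.
Then combine with the mothership (S'→S): u = (0.65628 + 0.522)/(1 + 0.65628×0.522) = 1.17828/1.34257816 = 0.87762.

0.8776c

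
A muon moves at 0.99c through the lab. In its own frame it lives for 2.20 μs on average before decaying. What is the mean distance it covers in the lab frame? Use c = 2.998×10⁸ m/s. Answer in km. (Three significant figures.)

With β = 0.99, γ = 1/√(1 − 0.99²) = 1/√0.0199 = 7.0888.
Lab-frame lifetime: Δt = γτ = 7.0888 × 2.20 μs = 15.595 μs.
Distance: d = vΔt = 0.99 × 2.998×10⁸ m/s × 1.5595×10^-5 s = 4630 m = 4.63 km.

4.63 km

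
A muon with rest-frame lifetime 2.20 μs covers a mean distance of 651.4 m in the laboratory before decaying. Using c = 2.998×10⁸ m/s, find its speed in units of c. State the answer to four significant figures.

Lab distance = (lab lifetime)·v = γτ·βc, so βγ = d/(cτ) = 651.4/(2.998×10⁸ × 2.200×10^-6) = 0.98763.
With βγ = 0.98763: γ² = 1 + (βγ)² = 1.975413, and β = (βγ)/γ = 0.98763/1.40549 = 0.7027.

0.7027c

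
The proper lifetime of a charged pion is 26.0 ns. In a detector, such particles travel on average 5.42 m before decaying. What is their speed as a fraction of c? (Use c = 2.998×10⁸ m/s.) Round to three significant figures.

0.571c

Let x = d/(cτ) = 5.420 m / (2.998×10⁸ m/s × 2.600×10^-8 s) = 0.69534. Since d = βγcτ, x = βγ = β/√(1−β²).
Solving: β² = x²/(1+x²) = 0.483498/1.483498 = 0.325918, so β = 0.571.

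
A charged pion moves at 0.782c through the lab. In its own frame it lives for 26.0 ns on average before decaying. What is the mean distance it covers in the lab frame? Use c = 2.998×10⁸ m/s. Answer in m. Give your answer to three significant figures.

γ = 1/√(1 − β²) = 1/√(1 − 0.611524) = 1/√0.388476 = 1/0.623278 = 1.6044.
Lab-frame lifetime: Δt = γτ = 1.6044 × 26.0 ns = 41.714 ns.
Distance: d = vΔt = 0.782 × 2.998×10⁸ m/s × 4.1714×10^-8 s = 9.78 m.

9.78 m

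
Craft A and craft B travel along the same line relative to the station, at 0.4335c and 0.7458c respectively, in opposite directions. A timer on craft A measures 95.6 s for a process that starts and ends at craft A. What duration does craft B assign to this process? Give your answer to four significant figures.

210.7 s

Transform craft A's velocity into craft B's frame: (0.4335 + 0.7458)/(1 + 0.4335·0.7458) = 1.1793/1.3233043, so the relative speed is 0.89118c.
γ for this relative speed: γ = 1/√(1 − 0.794202) = 2.2043.
The clock on craft A records proper time, so craft B measures Δt = γΔτ = 2.2043 × 95.6 = 210.7 s.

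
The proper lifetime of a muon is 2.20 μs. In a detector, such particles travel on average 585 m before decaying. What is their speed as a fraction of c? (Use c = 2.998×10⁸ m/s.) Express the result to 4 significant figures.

0.6636c

Let x = d/(cτ) = 585.0 m / (2.998×10⁸ m/s × 2.200×10^-6 s) = 0.88695. Since d = βγcτ, x = βγ = β/√(1−β²).
Solving: β² = x²/(1+x²) = 0.78668/1.78668 = 0.440303, so β = 0.6636.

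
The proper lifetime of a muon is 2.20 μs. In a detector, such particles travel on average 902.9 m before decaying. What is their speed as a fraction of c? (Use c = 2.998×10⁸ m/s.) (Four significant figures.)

Lab distance = (lab lifetime)·v = γτ·βc, so βγ = d/(cτ) = 902.9/(2.998×10⁸ × 2.200×10^-6) = 1.3689.
With βγ = 1.3689: γ² = 1 + (βγ)² = 2.87389, and β = (βγ)/γ = 1.3689/1.69526 = 0.8075.

0.8075c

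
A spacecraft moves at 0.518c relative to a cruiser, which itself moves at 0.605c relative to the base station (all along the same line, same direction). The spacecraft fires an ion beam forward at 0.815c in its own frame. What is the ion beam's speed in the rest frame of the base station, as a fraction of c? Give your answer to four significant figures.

0.9842c

First combine the ion beam and spacecraft (S''→S'): u₁ = (0.815 + 0.518)/(1 + 0.815×0.518) = 1.333/1.42217 = 0.9373.
Then combine with the cruiser (S'→S): u = (0.9373 + 0.605)/(1 + 0.9373×0.605) = 1.5423/1.5670665 = 0.9842.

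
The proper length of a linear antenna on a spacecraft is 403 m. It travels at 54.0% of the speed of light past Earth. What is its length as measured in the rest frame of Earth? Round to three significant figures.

Lorentz factor: γ = (1 − 0.2916)^(−1/2) = 1.1881.
Length contraction: L = L₀/γ = 403/1.1881 = 339 m.

339 m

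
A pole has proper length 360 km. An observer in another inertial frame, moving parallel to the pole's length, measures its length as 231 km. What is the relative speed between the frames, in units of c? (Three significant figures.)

Length contraction gives γ = L₀/L = 360/231 = 1.5584.
β = √(1 − 1/γ²) = √0.588242 = 0.767.

0.767c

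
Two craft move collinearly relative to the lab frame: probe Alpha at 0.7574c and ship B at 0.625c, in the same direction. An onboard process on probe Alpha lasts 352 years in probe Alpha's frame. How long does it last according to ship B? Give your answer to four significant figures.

Speed of probe Alpha in ship B's frame: u = (v_A − v_B)/(1 − v_A v_B/c²) = (0.7574 − 0.625)/(1 − 0.7574×0.625) = 0.1324/0.526625 = 0.25141; |u| = 0.25141c.
At |u| = 0.25141c, γ = (1 − 0.063207)^(−1/2) = 1.0332.
Probe Alpha's interval is proper; time dilation gives Δt_B = γΔτ = 1.0332 × 352 years = 363.7 years.

363.7 years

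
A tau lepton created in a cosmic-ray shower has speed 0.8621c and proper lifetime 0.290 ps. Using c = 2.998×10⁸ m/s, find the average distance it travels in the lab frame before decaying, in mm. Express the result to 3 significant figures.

0.148 mm

β² = 0.74321641, so γ = 1/√0.25678359 = 1.9734.
Lab-frame lifetime: Δt = γτ = 1.9734 × 0.290 ps = 0.57229 ps.
Distance: d = vΔt = 0.8621 × 2.998×10⁸ m/s × 5.7229×10^-13 s = 1.48×10^-4 m = 0.148 mm.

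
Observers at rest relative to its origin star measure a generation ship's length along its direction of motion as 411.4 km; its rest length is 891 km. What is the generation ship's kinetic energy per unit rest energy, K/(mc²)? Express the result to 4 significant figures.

1.166

Length contraction gives γ = L₀/L = 891/411.4 = 2.16578.
Since K = (γ−1)mc², K/(mc²) = 2.16578 − 1 = 1.166.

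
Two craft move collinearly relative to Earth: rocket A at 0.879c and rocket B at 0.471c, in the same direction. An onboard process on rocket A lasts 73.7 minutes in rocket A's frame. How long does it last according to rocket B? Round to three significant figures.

103 minutes

Transform rocket A's velocity into rocket B's frame: (0.879 − 0.471)/(1 − 0.879·0.471) = 0.408/0.585991, so the relative speed is 0.69626c.
γ for this relative speed: γ = 1/√(1 − 0.484778) = 1.3932.
Rocket A's interval is proper; time dilation gives Δt_B = γΔτ = 1.3932 × 73.7 minutes = 103 minutes.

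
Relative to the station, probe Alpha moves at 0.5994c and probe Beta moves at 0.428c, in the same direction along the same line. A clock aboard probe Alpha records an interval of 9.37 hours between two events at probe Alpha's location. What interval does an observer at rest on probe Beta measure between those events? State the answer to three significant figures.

Transform probe Alpha's velocity into probe Beta's frame: (0.5994 − 0.428)/(1 − 0.5994·0.428) = 0.1714/0.7434568, so the relative speed is 0.23054c.
γ for this relative speed: γ = 1/√(1 − 0.0531487) = 1.0277.
Probe Alpha's interval is proper; time dilation gives Δt_B = γΔτ = 1.0277 × 9.37 hours = 9.63 hours.

9.63 hours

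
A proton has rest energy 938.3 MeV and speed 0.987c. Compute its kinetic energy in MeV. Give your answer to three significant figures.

β² = 0.974169, so γ = 1/√0.025831 = 6.222.
Kinetic energy: K = (γ − 1)mc² = (6.222 − 1) × 938.3 MeV = 5.222 × 938.3 = 4900 MeV.

4900 MeV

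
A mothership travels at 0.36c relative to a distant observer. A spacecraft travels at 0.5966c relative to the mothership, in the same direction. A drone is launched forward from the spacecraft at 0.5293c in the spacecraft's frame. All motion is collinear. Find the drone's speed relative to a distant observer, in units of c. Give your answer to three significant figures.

0.929c

First combine the drone and spacecraft (S''→S'): u₁ = (0.5293 + 0.5966)/(1 + 0.5293×0.5966) = 1.1259/1.31578038 = 0.85569.
Then combine with the mothership (S'→S): u = (0.85569 + 0.36)/(1 + 0.85569×0.36) = 1.21569/1.3080484 = 0.92939.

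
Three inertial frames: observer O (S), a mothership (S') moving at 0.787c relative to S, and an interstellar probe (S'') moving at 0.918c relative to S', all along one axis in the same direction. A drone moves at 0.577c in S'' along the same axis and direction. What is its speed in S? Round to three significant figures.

First combine the drone and interstellar probe (S''→S'): u₁ = (0.577 + 0.918)/(1 + 0.577×0.918) = 1.495/1.529686 = 0.97732.
Then combine with the mothership (S'→S): u = (0.97732 + 0.787)/(1 + 0.97732×0.787) = 1.76432/1.76915084 = 0.99727.

0.997c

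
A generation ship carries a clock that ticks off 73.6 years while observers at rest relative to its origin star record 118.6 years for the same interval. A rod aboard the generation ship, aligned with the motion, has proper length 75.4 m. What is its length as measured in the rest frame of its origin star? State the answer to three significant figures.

46.8 m

The time-dilation ratio gives γ = 118.6/73.6 = 1.61141.
The rod contracts by the same γ: 75.4 m / 1.61141 = 46.8 m.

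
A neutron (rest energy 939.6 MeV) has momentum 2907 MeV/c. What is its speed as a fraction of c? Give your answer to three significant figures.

pc/(mc²) = 2907/939.6 = 3.0939 = βγ = β/√(1−β²).
So β² = x²/(1 + x²) with x = 3.0939: x² = 9.57222, β² = 9.57222/10.57222 = 0.905412, β = 0.952.

0.952c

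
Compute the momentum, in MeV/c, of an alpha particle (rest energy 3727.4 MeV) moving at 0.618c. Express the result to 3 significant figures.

2930 MeV/c

γ = 1/√(1 − β²) = 1/√(1 − 0.381924) = 1/√0.618076 = 1/0.786178 = 1.272.
Momentum: p = γβ·mc = 1.272 × 0.618 × 3727.4 MeV/c = 2930 MeV/c.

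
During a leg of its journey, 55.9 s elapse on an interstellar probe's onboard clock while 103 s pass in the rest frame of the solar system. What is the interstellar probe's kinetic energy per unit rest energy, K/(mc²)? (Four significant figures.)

The time-dilation ratio gives γ = 103/55.9 = 1.84258.
K/(mc²) = γ − 1 = 1.84258 − 1 = 0.8426.

0.8426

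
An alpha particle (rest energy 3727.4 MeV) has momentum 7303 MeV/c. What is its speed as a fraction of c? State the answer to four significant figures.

pc/(mc²) = 7303/3727.4 = 1.9593 = βγ = β/√(1−β²).
So β² = x²/(1 + x²) with x = 1.9593: x² = 3.83886, β² = 3.83886/4.83886 = 0.79334, β = 0.8907.

0.8907c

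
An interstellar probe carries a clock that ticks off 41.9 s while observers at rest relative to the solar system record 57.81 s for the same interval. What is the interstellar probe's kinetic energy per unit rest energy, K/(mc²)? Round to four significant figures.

From Δt = γΔτ: γ = 57.81/41.9 = 1.37971.
Since K = (γ−1)mc², K/(mc²) = 1.37971 − 1 = 0.3797.

0.3797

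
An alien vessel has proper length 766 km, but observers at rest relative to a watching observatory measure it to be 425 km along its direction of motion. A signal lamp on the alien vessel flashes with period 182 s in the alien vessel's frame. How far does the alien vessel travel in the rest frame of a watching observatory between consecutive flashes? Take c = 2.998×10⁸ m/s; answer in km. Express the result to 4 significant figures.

8.182×10^7 km

Length contraction gives γ = L₀/L = 766/425 = 1.80235.
β = √(1 − 1/γ²) = 0.83196. Lab-frame period = γτ = 1.80235×182 s = 328.03 s. Distance = βc × γτ = 0.83196 × 2.998×10⁸ m/s × 328.03 s = 8.1818×10^10 m = 8.182×10^7 km.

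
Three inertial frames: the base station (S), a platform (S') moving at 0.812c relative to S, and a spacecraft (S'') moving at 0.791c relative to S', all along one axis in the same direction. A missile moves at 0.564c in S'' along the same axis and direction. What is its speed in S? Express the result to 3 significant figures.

First combine the missile and spacecraft (S''→S'): u₁ = (0.564 + 0.791)/(1 + 0.564×0.791) = 1.355/1.446124 = 0.93699.
Then combine with the platform (S'→S): u = (0.93699 + 0.812)/(1 + 0.93699×0.812) = 1.74899/1.76083588 = 0.99327.

0.993c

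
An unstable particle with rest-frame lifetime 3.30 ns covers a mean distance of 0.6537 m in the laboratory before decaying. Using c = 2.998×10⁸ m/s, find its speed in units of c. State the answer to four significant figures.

Let x = d/(cτ) = 0.6537 m / (2.998×10⁸ m/s × 3.300×10^-9 s) = 0.66074. Since d = βγcτ, x = βγ = β/√(1−β²).
Solving: β² = x²/(1+x²) = 0.436577/1.436577 = 0.303901, so β = 0.5513.

0.5513c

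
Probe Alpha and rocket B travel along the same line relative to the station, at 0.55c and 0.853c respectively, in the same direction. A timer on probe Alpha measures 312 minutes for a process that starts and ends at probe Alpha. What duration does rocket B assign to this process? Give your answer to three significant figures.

380 minutes

The velocity of probe Alpha relative to rocket B is (0.55 − 0.853)c / (1 − 0.55×0.853) = −0.57078c; relative speed 0.57078c.
γ for this relative speed: γ = 1/√(1 − 0.32579) = 1.2179.
Probe Alpha's interval is proper; time dilation gives Δt_B = γΔτ = 1.2179 × 312 minutes = 380 minutes.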